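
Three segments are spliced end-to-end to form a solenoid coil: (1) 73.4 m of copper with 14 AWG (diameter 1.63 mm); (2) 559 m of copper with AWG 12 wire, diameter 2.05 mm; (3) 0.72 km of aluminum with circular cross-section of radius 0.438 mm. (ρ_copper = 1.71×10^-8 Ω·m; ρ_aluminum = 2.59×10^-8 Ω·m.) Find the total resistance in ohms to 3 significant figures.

34.4 Ω

Seg 1: A = π(1.63/2 mm)² = π(8.1500e-04 m)² = 2.087e-06 m²
R_1 = (1.71×10^-8)(73.4)/(2.087e-06) = 0.6015 Ω
Seg 2: A = π(2.05/2 mm)² = π(1.0250e-03 m)² = 3.301e-06 m²
R_2 = (1.71×10^-8)(559)/(3.301e-06) = 2.896 Ω
Seg 3: A = πr² = π(4.3800e-04 m)² = 6.027e-07 m²
R_3 = (2.59×10^-8)(720)/(6.027e-07) = 30.94 Ω
R_total = R_1 + R_2 + R_3 = 34.4 Ω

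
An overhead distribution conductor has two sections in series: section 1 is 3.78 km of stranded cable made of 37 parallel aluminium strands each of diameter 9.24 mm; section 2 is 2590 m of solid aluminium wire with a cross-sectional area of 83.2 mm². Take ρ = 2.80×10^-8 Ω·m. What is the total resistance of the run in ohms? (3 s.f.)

Section 1: A_strand = π(4.6200e-03)² = 6.706e-05 m²; R₁ = ρL/(N·A_s) = (2.80×10^-8)(3780)/(37×6.706e-05) = 0.04266 Ω
Section 2: A = 83.2 mm² = 8.320e-05 m²
R₂ = (2.80×10^-8)(2590)/(8.320e-05) = 0.8716 Ω
R = R₁ + R₂ = 0.914 Ω

0.914 Ω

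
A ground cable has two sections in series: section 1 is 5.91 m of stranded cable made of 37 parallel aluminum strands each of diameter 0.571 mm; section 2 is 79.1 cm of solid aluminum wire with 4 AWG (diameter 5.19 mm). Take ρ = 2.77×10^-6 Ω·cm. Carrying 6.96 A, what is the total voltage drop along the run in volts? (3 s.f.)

0.127 V

ρ = 2.77×10^-6 Ω·cm = 2.77×10^-8 Ω·m
Section 1: A_strand = π(2.8550e-04)² = 2.561e-07 m²; R₁ = ρL/(N·A_s) = (2.77×10^-8)(5.91)/(37×2.561e-07) = 0.01728 Ω
Section 2: A = π(5.19/2 mm)² = π(2.5950e-03 m)² = 2.116e-05 m²
R₂ = (2.77×10^-8)(0.791)/(2.116e-05) = 0.001036 Ω
R = R₁ + R₂ = 0.01831 Ω
V = IR = 6.96 × 0.01831 = 0.127 V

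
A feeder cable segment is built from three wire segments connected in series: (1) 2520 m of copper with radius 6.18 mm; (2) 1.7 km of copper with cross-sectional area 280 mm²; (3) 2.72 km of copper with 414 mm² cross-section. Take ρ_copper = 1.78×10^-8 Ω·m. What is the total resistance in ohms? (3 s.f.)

Seg 1: A = πr² = π(6.1800e-03 m)² = 1.200e-04 m²
R_1 = (1.78×10^-8)(2520)/(1.200e-04) = 0.3738 Ω
Seg 2: A = 280 mm² = 2.800e-04 m²
R_2 = (1.78×10^-8)(1700)/(2.800e-04) = 0.1081 Ω
Seg 3: A = 414 mm² = 4.140e-04 m²
R_3 = (1.78×10^-8)(2720)/(4.140e-04) = 0.1169 Ω
R_total = R_1 + R_2 + R_3 = 0.599 Ω

0.599 Ω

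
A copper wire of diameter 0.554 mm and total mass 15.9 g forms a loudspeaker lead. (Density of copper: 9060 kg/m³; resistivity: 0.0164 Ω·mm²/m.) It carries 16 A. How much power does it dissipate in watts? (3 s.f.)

ρ = 0.0164 Ω·mm²/m = 1.64×10^-8 Ω·m
A = π(d/2)² = π(2.7700e-04 m)² = 2.4105e-07 m²
L = m/(density·A) = 0.0159/(9060×2.4105e-07) = 7.28 m
R = ρL/A = (1.64×10^-8)(7.28)/(2.4105e-07) = 0.4953 Ω
P = I²R = (16)² × 0.4953 = 127 W

127 W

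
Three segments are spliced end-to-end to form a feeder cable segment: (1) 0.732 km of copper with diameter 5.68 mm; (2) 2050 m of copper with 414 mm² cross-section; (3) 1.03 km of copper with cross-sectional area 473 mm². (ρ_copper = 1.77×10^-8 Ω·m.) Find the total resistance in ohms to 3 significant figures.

0.638 Ω

Seg 1: A = π(d/2)² = π(2.8400e-03 m)² = 2.534e-05 m²
R_1 = (1.77×10^-8)(732)/(2.534e-05) = 0.5113 Ω
Seg 2: A = 414 mm² = 4.140e-04 m²
R_2 = (1.77×10^-8)(2050)/(4.140e-04) = 0.08764 Ω
Seg 3: A = 473 mm² = 4.730e-04 m²
R_3 = (1.77×10^-8)(1030)/(4.730e-04) = 0.03854 Ω
R_total = R_1 + R_2 + R_3 = 0.638 Ω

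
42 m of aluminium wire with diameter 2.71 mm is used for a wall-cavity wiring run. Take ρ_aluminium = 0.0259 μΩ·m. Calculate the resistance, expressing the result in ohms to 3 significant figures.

ρ = 0.0259 μΩ·m = 2.59×10^-8 Ω·m
A = π(d/2)² = π(1.3550e-03 m)² = 5.768e-06 m²
R = ρL/A = (2.59×10^-8)(42 m)/(5.768e-06 m²) = 0.189 Ω

0.189 Ω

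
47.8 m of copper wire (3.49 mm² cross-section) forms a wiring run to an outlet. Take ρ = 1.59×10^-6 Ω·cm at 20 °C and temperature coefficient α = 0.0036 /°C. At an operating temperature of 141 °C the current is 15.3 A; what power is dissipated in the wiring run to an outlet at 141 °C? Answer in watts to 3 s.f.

ρ = 1.59×10^-6 Ω·cm = 1.59×10^-8 Ω·m
A = 3.49 mm² = 3.490e-06 m²
R₍20₎ = ρL/A = (1.59×10^-8)(47.8)/(3.490e-06) = 0.2178 Ω
R₍141₎ = R₍20₎(1 + αΔT) = 0.2178 × (1 + 0.0036×121) = 0.3126 Ω
P = I²R = (15.3)² × 0.3126 = 73.2 W

73.2 W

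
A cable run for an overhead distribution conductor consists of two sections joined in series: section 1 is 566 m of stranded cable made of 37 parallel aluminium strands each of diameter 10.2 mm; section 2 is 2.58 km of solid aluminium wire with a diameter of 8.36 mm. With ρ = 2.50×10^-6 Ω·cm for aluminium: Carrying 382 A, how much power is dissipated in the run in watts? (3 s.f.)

ρ = 2.50×10^-6 Ω·cm = 2.50×10^-8 Ω·m
Section 1: A_strand = π(5.1000e-03)² = 8.171e-05 m²; R₁ = ρL/(N·A_s) = (2.50×10^-8)(566)/(37×8.171e-05) = 0.00468 Ω
Section 2: A = π(d/2)² = π(4.1800e-03 m)² = 5.489e-05 m²
R₂ = (2.50×10^-8)(2580)/(5.489e-05) = 1.175 Ω
R = R₁ + R₂ = 1.18 Ω
P = I²R = (382)² × 1.18 = 1.72×10^5 W

1.72×10^5 W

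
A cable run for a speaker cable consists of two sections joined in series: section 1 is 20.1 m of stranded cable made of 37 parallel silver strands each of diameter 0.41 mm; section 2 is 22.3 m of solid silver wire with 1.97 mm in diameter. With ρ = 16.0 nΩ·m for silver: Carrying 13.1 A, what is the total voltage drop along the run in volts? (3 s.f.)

ρ = 16.0 nΩ·m = 1.60×10^-8 Ω·m
Section 1: A_strand = π(2.0500e-04)² = 1.320e-07 m²; R₁ = ρL/(N·A_s) = (1.60×10^-8)(20.1)/(37×1.320e-07) = 0.06583 Ω
Section 2: A = π(d/2)² = π(9.8500e-04 m)² = 3.048e-06 m²
R₂ = (1.60×10^-8)(22.3)/(3.048e-06) = 0.1171 Ω
R = R₁ + R₂ = 0.1829 Ω
V = IR = 13.1 × 0.1829 = 2.40 V

2.40 V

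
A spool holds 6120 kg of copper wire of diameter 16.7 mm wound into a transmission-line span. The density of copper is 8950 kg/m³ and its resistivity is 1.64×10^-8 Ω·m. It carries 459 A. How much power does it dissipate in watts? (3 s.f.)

49200 W

A = π(d/2)² = π(8.3500e-03 m)² = 2.1904e-04 m²
L = m/(density·A) = 6120/(8950×2.1904e-04) = 3122 m
R = ρL/A = (1.64×10^-8)(3122)/(2.1904e-04) = 0.2337 Ω
P = I²R = (459)² × 0.2337 = 49200 W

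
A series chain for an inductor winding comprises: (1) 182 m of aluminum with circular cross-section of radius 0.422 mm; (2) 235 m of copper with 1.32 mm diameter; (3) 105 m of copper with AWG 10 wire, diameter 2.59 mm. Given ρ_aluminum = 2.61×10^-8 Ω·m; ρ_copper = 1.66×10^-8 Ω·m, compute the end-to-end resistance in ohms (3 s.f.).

11.7 Ω

Seg 1: A = πr² = π(4.2200e-04 m)² = 5.595e-07 m²
R_1 = (2.61×10^-8)(182)/(5.595e-07) = 8.491 Ω
Seg 2: A = π(d/2)² = π(6.6000e-04 m)² = 1.368e-06 m²
R_2 = (1.66×10^-8)(235)/(1.368e-06) = 2.851 Ω
Seg 3: A = π(2.59/2 mm)² = π(1.2950e-03 m)² = 5.269e-06 m²
R_3 = (1.66×10^-8)(105)/(5.269e-06) = 0.3308 Ω
R_total = R_1 + R_2 + R_3 = 11.7 Ω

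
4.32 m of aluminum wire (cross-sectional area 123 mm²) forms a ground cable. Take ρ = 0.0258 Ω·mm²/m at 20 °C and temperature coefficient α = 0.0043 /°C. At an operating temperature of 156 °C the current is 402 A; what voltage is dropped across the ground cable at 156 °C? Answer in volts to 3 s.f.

0.577 V

ρ = 0.0258 Ω·mm²/m = 2.58×10^-8 Ω·m
A = 123 mm² = 1.230e-04 m²
R₍20₎ = ρL/A = (2.58×10^-8)(4.32)/(1.230e-04) = 9.061×10^-4 Ω
R₍156₎ = R₍20₎(1 + αΔT) = 9.061×10^-4 × (1 + 0.0043×136) = 0.001436 Ω
V = IR = 402 × 0.001436 = 0.577 V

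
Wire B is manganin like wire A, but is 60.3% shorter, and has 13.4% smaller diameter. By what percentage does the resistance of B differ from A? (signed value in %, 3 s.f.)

R ∝ L/d², so R_B/R_A = (1 − 60.3/100) × (1 − 13.4/100)⁻²
= 0.397 × 1.333 = 0.5294
(R_B − R_A)/R_A = 0.5294 − 1 = -47.1%

-47.1%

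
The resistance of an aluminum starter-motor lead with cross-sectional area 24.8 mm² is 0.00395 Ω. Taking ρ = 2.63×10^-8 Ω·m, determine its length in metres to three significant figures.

A = 24.8 mm² = 2.480e-05 m²
L = RA/ρ = (0.00395)(2.480e-05)/(2.63×10^-8) = 3.72 m

3.72 m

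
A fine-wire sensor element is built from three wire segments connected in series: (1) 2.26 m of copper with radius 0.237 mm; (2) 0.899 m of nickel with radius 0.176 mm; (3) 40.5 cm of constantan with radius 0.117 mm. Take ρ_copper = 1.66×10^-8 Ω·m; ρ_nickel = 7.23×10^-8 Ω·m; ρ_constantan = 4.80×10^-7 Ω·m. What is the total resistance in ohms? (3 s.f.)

5.40 Ω

Seg 1: A = πr² = π(2.3700e-04 m)² = 1.765e-07 m²
R_1 = (1.66×10^-8)(2.26)/(1.765e-07) = 0.2126 Ω
Seg 2: A = πr² = π(1.7600e-04 m)² = 9.731e-08 m²
R_2 = (7.23×10^-8)(0.899)/(9.731e-08) = 0.6679 Ω
Seg 3: A = πr² = π(1.1700e-04 m)² = 4.301e-08 m²
R_3 = (4.80×10^-7)(0.405)/(4.301e-08) = 4.52 Ω
R_total = R_1 + R_2 + R_3 = 5.40 Ω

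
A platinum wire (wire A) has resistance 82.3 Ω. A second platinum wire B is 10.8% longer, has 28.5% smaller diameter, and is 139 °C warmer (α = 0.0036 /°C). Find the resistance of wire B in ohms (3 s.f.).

R ∝ ρL/d² with ρ ∝ (1+αΔT), so R_B/R_A = (1 + 10.8/100) × (1 − 28.5/100)⁻² × (1 + 0.0036×139)
= 1.108 × 1.956 × 1.5 = 3.252
R_B = 3.252 × 82.3 = 268 Ω

268 Ω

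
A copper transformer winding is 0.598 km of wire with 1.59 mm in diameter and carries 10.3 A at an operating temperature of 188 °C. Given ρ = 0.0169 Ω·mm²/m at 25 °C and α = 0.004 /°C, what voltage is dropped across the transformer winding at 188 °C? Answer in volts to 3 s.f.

ρ = 0.0169 Ω·mm²/m = 1.69×10^-8 Ω·m
A = π(d/2)² = π(7.9500e-04 m)² = 1.986e-06 m²
R₍25₎ = ρL/A = (1.69×10^-8)(598)/(1.986e-06) = 5.09 Ω
R₍188₎ = R₍25₎(1 + αΔT) = 5.09 × (1 + 0.004×163) = 8.408 Ω
V = IR = 10.3 × 8.408 = 86.6 V

86.6 V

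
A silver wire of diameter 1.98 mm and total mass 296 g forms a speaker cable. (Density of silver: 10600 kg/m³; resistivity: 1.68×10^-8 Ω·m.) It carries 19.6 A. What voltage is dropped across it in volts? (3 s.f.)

0.970 V

A = π(d/2)² = π(9.9000e-04 m)² = 3.0791e-06 m²
L = m/(density·A) = 0.296/(10600×3.0791e-06) = 9.069 m
R = ρL/A = (1.68×10^-8)(9.069)/(3.0791e-06) = 0.04948 Ω
V = IR = 19.6 × 0.04948 = 0.970 V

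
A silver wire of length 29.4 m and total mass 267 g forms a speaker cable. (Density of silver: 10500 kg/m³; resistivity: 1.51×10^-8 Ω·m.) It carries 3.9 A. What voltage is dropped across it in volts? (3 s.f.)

A = m/(density·L) = 0.267/(10500×29.4) = 8.6492e-07 m²
R = ρL/A = (1.51×10^-8)(29.4)/(8.6492e-07) = 0.5133 Ω
V = IR = 3.9 × 0.5133 = 2.00 V

2.00 V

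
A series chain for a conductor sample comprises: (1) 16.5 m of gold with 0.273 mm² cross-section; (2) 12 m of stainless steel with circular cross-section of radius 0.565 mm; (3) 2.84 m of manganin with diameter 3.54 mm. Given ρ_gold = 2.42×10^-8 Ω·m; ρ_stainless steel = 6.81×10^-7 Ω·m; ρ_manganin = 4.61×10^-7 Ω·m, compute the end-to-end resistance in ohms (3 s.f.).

9.74 Ω

Seg 1: A = 0.273 mm² = 2.730e-07 m²
R_1 = (2.42×10^-8)(16.5)/(2.730e-07) = 1.463 Ω
Seg 2: A = πr² = π(5.6500e-04 m)² = 1.003e-06 m²
R_2 = (6.81×10^-7)(12)/(1.003e-06) = 8.149 Ω
Seg 3: A = π(d/2)² = π(1.7700e-03 m)² = 9.842e-06 m²
R_3 = (4.61×10^-7)(2.84)/(9.842e-06) = 0.133 Ω
R_total = R_1 + R_2 + R_3 = 9.74 Ω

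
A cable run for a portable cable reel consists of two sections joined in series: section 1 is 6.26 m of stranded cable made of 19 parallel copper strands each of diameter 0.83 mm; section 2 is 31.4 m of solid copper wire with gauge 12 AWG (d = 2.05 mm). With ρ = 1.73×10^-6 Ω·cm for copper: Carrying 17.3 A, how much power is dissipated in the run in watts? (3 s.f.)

52.4 W

ρ = 1.73×10^-6 Ω·cm = 1.73×10^-8 Ω·m
Section 1: A_strand = π(4.1500e-04)² = 5.411e-07 m²; R₁ = ρL/(N·A_s) = (1.73×10^-8)(6.26)/(19×5.411e-07) = 0.01053 Ω
Section 2: A = π(2.05/2 mm)² = π(1.0250e-03 m)² = 3.301e-06 m²
R₂ = (1.73×10^-8)(31.4)/(3.301e-06) = 0.1646 Ω
R = R₁ + R₂ = 0.1751 Ω
P = I²R = (17.3)² × 0.1751 = 52.4 W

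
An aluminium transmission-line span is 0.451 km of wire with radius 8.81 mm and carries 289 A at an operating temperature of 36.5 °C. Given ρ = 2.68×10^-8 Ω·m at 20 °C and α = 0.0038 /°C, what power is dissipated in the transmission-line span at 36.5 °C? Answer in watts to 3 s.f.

A = πr² = π(8.8100e-03 m)² = 2.438e-04 m²
R₍20₎ = ρL/A = (2.68×10^-8)(451)/(2.438e-04) = 0.04957 Ω
R₍36.5₎ = R₍20₎(1 + αΔT) = 0.04957 × (1 + 0.0038×16.5) = 0.05268 Ω
P = I²R = (289)² × 0.05268 = 4400 W

4400 W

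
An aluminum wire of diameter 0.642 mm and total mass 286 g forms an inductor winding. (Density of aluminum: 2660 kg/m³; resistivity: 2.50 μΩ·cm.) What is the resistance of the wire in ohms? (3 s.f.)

25.7 Ω

ρ = 2.50 μΩ·cm = 2.50×10^-8 Ω·m
A = π(d/2)² = π(3.2100e-04 m)² = 3.2371e-07 m²
L = m/(density·A) = 0.286/(2660×3.2371e-07) = 332.1 m
R = ρL/A = (2.50×10^-8)(332.1)/(3.2371e-07) = 25.7 Ω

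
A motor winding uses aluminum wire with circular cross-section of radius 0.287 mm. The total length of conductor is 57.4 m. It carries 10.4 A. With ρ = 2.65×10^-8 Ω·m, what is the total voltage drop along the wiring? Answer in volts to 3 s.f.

61.1 V

A = πr² = π(2.8700e-04 m)² = 2.588e-07 m²
R = ρL/A = (2.65×10^-8)(57.4)/(2.588e-07) = 5.878 Ω
V = IR = 10.4 × 5.878 = 61.1 V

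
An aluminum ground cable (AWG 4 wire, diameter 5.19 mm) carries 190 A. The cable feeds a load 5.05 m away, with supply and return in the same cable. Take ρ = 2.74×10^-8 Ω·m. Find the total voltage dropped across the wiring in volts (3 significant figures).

2.49 V

A = π(5.19/2 mm)² = π(2.5950e-03 m)² = 2.116e-05 m²
Total conductor length (both ways) L = 2 × 5.05 = 10.1 m
R = ρL/A = (2.74×10^-8)(10.1)/(2.116e-05) = 0.01308 Ω
V = IR = 190 × 0.01308 = 2.49 V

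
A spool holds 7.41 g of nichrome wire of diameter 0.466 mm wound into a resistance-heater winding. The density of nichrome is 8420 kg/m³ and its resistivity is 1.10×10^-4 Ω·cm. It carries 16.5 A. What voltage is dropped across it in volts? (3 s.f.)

ρ = 1.10×10^-4 Ω·cm = 1.10×10^-6 Ω·m
A = π(d/2)² = π(2.3300e-04 m)² = 1.7055e-07 m²
L = m/(density·A) = 0.00741/(8420×1.7055e-07) = 5.16 m
R = ρL/A = (1.10×10^-6)(5.16)/(1.7055e-07) = 33.28 Ω
V = IR = 16.5 × 33.28 = 549 V

549 V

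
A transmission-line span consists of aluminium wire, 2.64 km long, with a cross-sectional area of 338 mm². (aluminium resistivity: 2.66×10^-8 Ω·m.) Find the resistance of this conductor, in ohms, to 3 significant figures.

A = 338 mm² = 3.380e-04 m²
R = ρL/A = (2.66×10^-8)(2640 m)/(3.380e-04 m²) = 0.208 Ω

0.208 Ω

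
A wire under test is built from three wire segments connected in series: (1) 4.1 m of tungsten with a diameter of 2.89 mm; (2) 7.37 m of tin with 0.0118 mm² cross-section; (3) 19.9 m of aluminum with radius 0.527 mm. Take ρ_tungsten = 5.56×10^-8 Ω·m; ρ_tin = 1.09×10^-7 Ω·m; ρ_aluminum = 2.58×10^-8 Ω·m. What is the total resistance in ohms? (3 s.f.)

Seg 1: A = π(d/2)² = π(1.4450e-03 m)² = 6.560e-06 m²
R_1 = (5.56×10^-8)(4.1)/(6.560e-06) = 0.03475 Ω
Seg 2: A = 0.0118 mm² = 1.180e-08 m²
R_2 = (1.09×10^-7)(7.37)/(1.180e-08) = 68.08 Ω
Seg 3: A = πr² = π(5.2700e-04 m)² = 8.725e-07 m²
R_3 = (2.58×10^-8)(19.9)/(8.725e-07) = 0.5884 Ω
R_total = R_1 + R_2 + R_3 = 68.7 Ω

68.7 Ω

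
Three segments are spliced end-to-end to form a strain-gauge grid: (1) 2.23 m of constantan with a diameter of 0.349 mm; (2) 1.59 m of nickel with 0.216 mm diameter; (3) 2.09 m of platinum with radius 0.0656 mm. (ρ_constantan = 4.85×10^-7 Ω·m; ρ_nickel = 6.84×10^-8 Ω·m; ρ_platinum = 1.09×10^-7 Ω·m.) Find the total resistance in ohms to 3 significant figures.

Seg 1: A = π(d/2)² = π(1.7450e-04 m)² = 9.566e-08 m²
R_1 = (4.85×10^-7)(2.23)/(9.566e-08) = 11.31 Ω
Seg 2: A = π(d/2)² = π(1.0800e-04 m)² = 3.664e-08 m²
R_2 = (6.84×10^-8)(1.59)/(3.664e-08) = 2.968 Ω
Seg 3: A = πr² = π(6.5600e-05 m)² = 1.352e-08 m²
R_3 = (1.09×10^-7)(2.09)/(1.352e-08) = 16.85 Ω
R_total = R_1 + R_2 + R_3 = 31.1 Ω

31.1 Ω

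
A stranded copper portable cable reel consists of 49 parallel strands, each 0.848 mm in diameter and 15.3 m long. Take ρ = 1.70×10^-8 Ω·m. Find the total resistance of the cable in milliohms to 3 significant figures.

9.40 mΩ

A_strand = π(4.2400e-04 m)² = 5.648e-07 m²
R_strand = ρL/A = (1.70×10^-8)(15.3)/(5.648e-07) = 0.4605 Ω
R_total = R_strand/N = 0.4605/49 = 9.40 mΩ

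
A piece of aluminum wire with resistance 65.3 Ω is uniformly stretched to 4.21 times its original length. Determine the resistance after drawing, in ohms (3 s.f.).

1160 Ω

Volume constant ⇒ A' = A/k with k = 4.21. R' = ρ(kL)/(A/k) = k²R.
R' = 17.72 × 65.3 = 1160 Ω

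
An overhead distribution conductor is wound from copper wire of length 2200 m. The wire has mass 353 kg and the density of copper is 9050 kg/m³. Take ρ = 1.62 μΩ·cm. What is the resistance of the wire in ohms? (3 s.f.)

2.01 Ω

ρ = 1.62 μΩ·cm = 1.62×10^-8 Ω·m
A = m/(density·L) = 353/(9050×2200) = 1.7730e-05 m²
R = ρL/A = (1.62×10^-8)(2200)/(1.7730e-05) = 2.01 Ω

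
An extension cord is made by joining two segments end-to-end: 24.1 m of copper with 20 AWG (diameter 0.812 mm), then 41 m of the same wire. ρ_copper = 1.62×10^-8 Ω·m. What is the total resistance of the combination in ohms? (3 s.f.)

Segment 1: A = π(0.812/2 mm)² = π(4.0600e-04 m)² = 5.178e-07 m²
R₁ = ρL/A = (1.62×10^-8)(24.1)/(5.178e-07) = 0.7539 Ω
Segment 2: A = π(0.812/2 mm)² = π(4.0600e-04 m)² = 5.178e-07 m²
R₂ = (1.62×10^-8)(41)/(5.178e-07) = 1.283 Ω
R = R₁ + R₂ = 2.04 Ω

2.04 Ω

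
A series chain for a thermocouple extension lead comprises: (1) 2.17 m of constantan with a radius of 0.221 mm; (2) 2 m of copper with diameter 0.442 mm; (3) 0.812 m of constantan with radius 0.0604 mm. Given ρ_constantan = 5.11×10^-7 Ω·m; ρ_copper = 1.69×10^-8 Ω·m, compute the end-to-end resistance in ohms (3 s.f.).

Seg 1: A = πr² = π(2.2100e-04 m)² = 1.534e-07 m²
R_1 = (5.11×10^-7)(2.17)/(1.534e-07) = 7.227 Ω
Seg 2: A = π(d/2)² = π(2.2100e-04 m)² = 1.534e-07 m²
R_2 = (1.69×10^-8)(2)/(1.534e-07) = 0.2203 Ω
Seg 3: A = πr² = π(6.0400e-05 m)² = 1.146e-08 m²
R_3 = (5.11×10^-7)(0.812)/(1.146e-08) = 36.2 Ω
R_total = R_1 + R_2 + R_3 = 43.7 Ω

43.7 Ω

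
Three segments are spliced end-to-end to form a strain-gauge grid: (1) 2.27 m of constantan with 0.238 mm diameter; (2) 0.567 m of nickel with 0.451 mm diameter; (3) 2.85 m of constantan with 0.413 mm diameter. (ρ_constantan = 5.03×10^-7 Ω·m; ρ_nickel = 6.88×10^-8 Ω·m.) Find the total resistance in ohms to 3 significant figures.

Seg 1: A = π(d/2)² = π(1.1900e-04 m)² = 4.449e-08 m²
R_1 = (5.03×10^-7)(2.27)/(4.449e-08) = 25.67 Ω
Seg 2: A = π(d/2)² = π(2.2550e-04 m)² = 1.598e-07 m²
R_2 = (6.88×10^-8)(0.567)/(1.598e-07) = 0.2442 Ω
Seg 3: A = π(d/2)² = π(2.0650e-04 m)² = 1.340e-07 m²
R_3 = (5.03×10^-7)(2.85)/(1.340e-07) = 10.7 Ω
R_total = R_1 + R_2 + R_3 = 36.6 Ω

36.6 Ω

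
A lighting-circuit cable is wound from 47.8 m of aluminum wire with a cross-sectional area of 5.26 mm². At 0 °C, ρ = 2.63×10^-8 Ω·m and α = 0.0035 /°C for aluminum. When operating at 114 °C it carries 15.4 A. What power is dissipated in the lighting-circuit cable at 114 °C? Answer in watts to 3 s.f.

79.3 W

A = 5.26 mm² = 5.260e-06 m²
R₍0₎ = ρL/A = (2.63×10^-8)(47.8)/(5.260e-06) = 0.239 Ω
R₍114₎ = R₍0₎(1 + αΔT) = 0.239 × (1 + 0.0035×114) = 0.3344 Ω
P = I²R = (15.4)² × 0.3344 = 79.3 W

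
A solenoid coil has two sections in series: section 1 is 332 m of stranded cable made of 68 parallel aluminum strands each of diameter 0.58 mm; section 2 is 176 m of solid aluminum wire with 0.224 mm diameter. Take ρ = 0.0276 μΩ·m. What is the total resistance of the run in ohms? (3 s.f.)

ρ = 0.0276 μΩ·m = 2.76×10^-8 Ω·m
Section 1: A_strand = π(2.9000e-04)² = 2.642e-07 m²; R₁ = ρL/(N·A_s) = (2.76×10^-8)(332)/(68×2.642e-07) = 0.51 Ω
Section 2: A = π(d/2)² = π(1.1200e-04 m)² = 3.941e-08 m²
R₂ = (2.76×10^-8)(176)/(3.941e-08) = 123.3 Ω
R = R₁ + R₂ = 124 Ω

124 Ω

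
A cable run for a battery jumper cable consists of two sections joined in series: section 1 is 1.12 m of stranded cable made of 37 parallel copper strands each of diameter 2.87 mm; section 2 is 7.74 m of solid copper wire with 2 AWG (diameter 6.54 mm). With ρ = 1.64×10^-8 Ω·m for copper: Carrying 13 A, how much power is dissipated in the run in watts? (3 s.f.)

Section 1: A_strand = π(1.4350e-03)² = 6.469e-06 m²; R₁ = ρL/(N·A_s) = (1.64×10^-8)(1.12)/(37×6.469e-06) = 7.674×10^-5 Ω
Section 2: A = π(6.54/2 mm)² = π(3.2700e-03 m)² = 3.359e-05 m²
R₂ = (1.64×10^-8)(7.74)/(3.359e-05) = 0.003779 Ω
R = R₁ + R₂ = 0.003855 Ω
P = I²R = (13)² × 0.003855 = 0.652 W

0.652 W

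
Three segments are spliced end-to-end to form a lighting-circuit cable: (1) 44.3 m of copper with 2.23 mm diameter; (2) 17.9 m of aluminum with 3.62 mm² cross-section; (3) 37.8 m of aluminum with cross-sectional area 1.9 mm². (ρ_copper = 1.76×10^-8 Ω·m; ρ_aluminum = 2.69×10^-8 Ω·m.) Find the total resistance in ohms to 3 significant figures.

Seg 1: A = π(d/2)² = π(1.1150e-03 m)² = 3.906e-06 m²
R_1 = (1.76×10^-8)(44.3)/(3.906e-06) = 0.1996 Ω
Seg 2: A = 3.62 mm² = 3.620e-06 m²
R_2 = (2.69×10^-8)(17.9)/(3.620e-06) = 0.133 Ω
Seg 3: A = 1.9 mm² = 1.900e-06 m²
R_3 = (2.69×10^-8)(37.8)/(1.900e-06) = 0.5352 Ω
R_total = R_1 + R_2 + R_3 = 0.868 Ω

0.868 Ω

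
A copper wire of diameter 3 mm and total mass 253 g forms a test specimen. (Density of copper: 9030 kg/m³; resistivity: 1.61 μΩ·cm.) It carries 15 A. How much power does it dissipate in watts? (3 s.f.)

2.03 W

ρ = 1.61 μΩ·cm = 1.61×10^-8 Ω·m
A = π(d/2)² = π(1.5000e-03 m)² = 7.0686e-06 m²
L = m/(density·A) = 0.253/(9030×7.0686e-06) = 3.964 m
R = ρL/A = (1.61×10^-8)(3.964)/(7.0686e-06) = 0.009028 Ω
P = I²R = (15)² × 0.009028 = 2.03 W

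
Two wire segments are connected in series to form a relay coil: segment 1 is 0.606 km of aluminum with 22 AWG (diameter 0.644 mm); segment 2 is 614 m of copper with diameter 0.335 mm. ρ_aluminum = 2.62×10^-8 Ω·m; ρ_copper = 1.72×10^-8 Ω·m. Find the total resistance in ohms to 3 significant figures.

Segment 1: A = π(0.644/2 mm)² = π(3.2200e-04 m)² = 3.257e-07 m²
R₁ = ρL/A = (2.62×10^-8)(606)/(3.257e-07) = 48.74 Ω
Segment 2: A = π(d/2)² = π(1.6750e-04 m)² = 8.814e-08 m²
R₂ = (1.72×10^-8)(614)/(8.814e-08) = 119.8 Ω
R = R₁ + R₂ = 169 Ω

169 Ω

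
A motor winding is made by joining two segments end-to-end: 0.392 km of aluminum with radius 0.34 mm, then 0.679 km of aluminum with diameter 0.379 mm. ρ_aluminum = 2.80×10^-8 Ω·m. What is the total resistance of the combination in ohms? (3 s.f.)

Segment 1: A = πr² = π(3.4000e-04 m)² = 3.632e-07 m²
R₁ = ρL/A = (2.80×10^-8)(392)/(3.632e-07) = 30.22 Ω
Segment 2: A = π(d/2)² = π(1.8950e-04 m)² = 1.128e-07 m²
R₂ = (2.80×10^-8)(679)/(1.128e-07) = 168.5 Ω
R = R₁ + R₂ = 199 Ω

199 Ω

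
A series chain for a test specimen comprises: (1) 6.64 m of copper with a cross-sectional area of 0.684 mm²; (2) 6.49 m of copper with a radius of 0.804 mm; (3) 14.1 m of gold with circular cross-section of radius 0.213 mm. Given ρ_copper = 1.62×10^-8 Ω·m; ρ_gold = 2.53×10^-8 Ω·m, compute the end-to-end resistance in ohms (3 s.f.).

2.71 Ω

Seg 1: A = 0.684 mm² = 6.840e-07 m²
R_1 = (1.62×10^-8)(6.64)/(6.840e-07) = 0.1573 Ω
Seg 2: A = πr² = π(8.0400e-04 m)² = 2.031e-06 m²
R_2 = (1.62×10^-8)(6.49)/(2.031e-06) = 0.05177 Ω
Seg 3: A = πr² = π(2.1300e-04 m)² = 1.425e-07 m²
R_3 = (2.53×10^-8)(14.1)/(1.425e-07) = 2.503 Ω
R_total = R_1 + R_2 + R_3 = 2.71 Ω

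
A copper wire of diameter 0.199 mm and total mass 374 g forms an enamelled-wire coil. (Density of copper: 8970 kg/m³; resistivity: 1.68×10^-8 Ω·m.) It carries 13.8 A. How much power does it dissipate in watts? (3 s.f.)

A = π(d/2)² = π(9.9500e-05 m)² = 3.1103e-08 m²
L = m/(density·A) = 0.374/(8970×3.1103e-08) = 1341 m
R = ρL/A = (1.68×10^-8)(1341)/(3.1103e-08) = 724.1 Ω
P = I²R = (13.8)² × 724.1 = 1.38×10^5 W

1.38×10^5 W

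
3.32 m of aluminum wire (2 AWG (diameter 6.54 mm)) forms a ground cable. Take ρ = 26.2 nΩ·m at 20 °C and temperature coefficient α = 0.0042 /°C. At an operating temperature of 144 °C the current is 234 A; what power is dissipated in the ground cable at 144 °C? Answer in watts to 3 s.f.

216 W

ρ = 26.2 nΩ·m = 2.62×10^-8 Ω·m
A = π(6.54/2 mm)² = π(3.2700e-03 m)² = 3.359e-05 m²
R₍20₎ = ρL/A = (2.62×10^-8)(3.32)/(3.359e-05) = 0.002589 Ω
R₍144₎ = R₍20₎(1 + αΔT) = 0.002589 × (1 + 0.0042×124) = 0.003938 Ω
P = I²R = (234)² × 0.003938 = 216 W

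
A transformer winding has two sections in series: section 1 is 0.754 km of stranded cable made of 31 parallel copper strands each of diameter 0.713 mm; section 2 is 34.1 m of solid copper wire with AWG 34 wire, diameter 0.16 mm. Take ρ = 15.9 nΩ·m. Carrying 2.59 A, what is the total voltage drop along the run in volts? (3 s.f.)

72.4 V

ρ = 15.9 nΩ·m = 1.59×10^-8 Ω·m
Section 1: A_strand = π(3.5650e-04)² = 3.993e-07 m²; R₁ = ρL/(N·A_s) = (1.59×10^-8)(754)/(31×3.993e-07) = 0.9686 Ω
Section 2: A = π(0.16/2 mm)² = π(8.0000e-05 m)² = 2.011e-08 m²
R₂ = (1.59×10^-8)(34.1)/(2.011e-08) = 26.97 Ω
R = R₁ + R₂ = 27.93 Ω
V = IR = 2.59 × 27.93 = 72.4 V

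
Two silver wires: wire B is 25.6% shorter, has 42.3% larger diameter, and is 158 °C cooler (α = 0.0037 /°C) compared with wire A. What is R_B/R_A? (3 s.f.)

R ∝ ρL/d² with ρ ∝ (1+αΔT), so R_B/R_A = (1 − 25.6/100) × (1 + 42.3/100)⁻² × (1 − 0.0037×158)
= 0.744 × 0.4938 × 0.4154 = 0.153

0.153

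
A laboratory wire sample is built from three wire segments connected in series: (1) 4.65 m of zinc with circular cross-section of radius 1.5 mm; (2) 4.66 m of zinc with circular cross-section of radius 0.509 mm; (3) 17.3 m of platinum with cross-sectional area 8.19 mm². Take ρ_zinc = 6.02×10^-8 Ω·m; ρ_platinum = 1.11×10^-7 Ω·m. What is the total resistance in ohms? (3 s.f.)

Seg 1: A = πr² = π(1.5000e-03 m)² = 7.069e-06 m²
R_1 = (6.02×10^-8)(4.65)/(7.069e-06) = 0.0396 Ω
Seg 2: A = πr² = π(5.0900e-04 m)² = 8.139e-07 m²
R_2 = (6.02×10^-8)(4.66)/(8.139e-07) = 0.3447 Ω
Seg 3: A = 8.19 mm² = 8.190e-06 m²
R_3 = (1.11×10^-7)(17.3)/(8.190e-06) = 0.2345 Ω
R_total = R_1 + R_2 + R_3 = 0.619 Ω

0.619 Ω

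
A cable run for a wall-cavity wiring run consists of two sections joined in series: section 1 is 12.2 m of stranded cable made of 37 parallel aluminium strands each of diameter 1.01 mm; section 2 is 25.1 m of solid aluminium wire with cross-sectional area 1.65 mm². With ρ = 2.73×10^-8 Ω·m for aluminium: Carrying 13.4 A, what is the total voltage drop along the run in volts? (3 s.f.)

Section 1: A_strand = π(5.0500e-04)² = 8.012e-07 m²; R₁ = ρL/(N·A_s) = (2.73×10^-8)(12.2)/(37×8.012e-07) = 0.01124 Ω
Section 2: A = 1.65 mm² = 1.650e-06 m²
R₂ = (2.73×10^-8)(25.1)/(1.650e-06) = 0.4153 Ω
R = R₁ + R₂ = 0.4265 Ω
V = IR = 13.4 × 0.4265 = 5.72 V

5.72 V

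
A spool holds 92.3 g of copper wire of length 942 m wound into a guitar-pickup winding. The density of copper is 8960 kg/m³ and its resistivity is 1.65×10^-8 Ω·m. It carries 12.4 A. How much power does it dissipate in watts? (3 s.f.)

A = m/(density·L) = 0.0923/(8960×942) = 1.0936e-08 m²
R = ρL/A = (1.65×10^-8)(942)/(1.0936e-08) = 1421 Ω
P = I²R = (12.4)² × 1421 = 2.19×10^5 W

2.19×10^5 W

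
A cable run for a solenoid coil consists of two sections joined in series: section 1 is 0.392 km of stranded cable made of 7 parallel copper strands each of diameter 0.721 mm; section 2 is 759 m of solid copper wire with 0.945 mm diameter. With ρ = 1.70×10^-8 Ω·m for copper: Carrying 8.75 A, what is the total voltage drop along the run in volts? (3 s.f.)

Section 1: A_strand = π(3.6050e-04)² = 4.083e-07 m²; R₁ = ρL/(N·A_s) = (1.70×10^-8)(392)/(7×4.083e-07) = 2.332 Ω
Section 2: A = π(d/2)² = π(4.7250e-04 m)² = 7.014e-07 m²
R₂ = (1.70×10^-8)(759)/(7.014e-07) = 18.4 Ω
R = R₁ + R₂ = 20.73 Ω
V = IR = 8.75 × 20.73 = 181 V

181 V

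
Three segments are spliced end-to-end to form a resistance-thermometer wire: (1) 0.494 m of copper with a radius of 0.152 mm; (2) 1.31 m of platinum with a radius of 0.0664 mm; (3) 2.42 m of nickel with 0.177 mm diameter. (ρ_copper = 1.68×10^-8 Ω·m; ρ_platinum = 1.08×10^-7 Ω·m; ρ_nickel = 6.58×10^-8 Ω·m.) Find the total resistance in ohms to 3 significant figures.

16.8 Ω

Seg 1: A = πr² = π(1.5200e-04 m)² = 7.258e-08 m²
R_1 = (1.68×10^-8)(0.494)/(7.258e-08) = 0.1143 Ω
Seg 2: A = πr² = π(6.6400e-05 m)² = 1.385e-08 m²
R_2 = (1.08×10^-7)(1.31)/(1.385e-08) = 10.21 Ω
Seg 3: A = π(d/2)² = π(8.8500e-05 m)² = 2.461e-08 m²
R_3 = (6.58×10^-8)(2.42)/(2.461e-08) = 6.471 Ω
R_total = R_1 + R_2 + R_3 = 16.8 Ω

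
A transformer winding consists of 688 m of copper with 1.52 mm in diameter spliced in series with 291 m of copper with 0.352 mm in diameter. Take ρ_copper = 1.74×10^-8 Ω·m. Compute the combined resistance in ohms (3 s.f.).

58.6 Ω

Segment 1: A = π(d/2)² = π(7.6000e-04 m)² = 1.815e-06 m²
R₁ = ρL/A = (1.74×10^-8)(688)/(1.815e-06) = 6.597 Ω
Segment 2: A = π(d/2)² = π(1.7600e-04 m)² = 9.731e-08 m²
R₂ = (1.74×10^-8)(291)/(9.731e-08) = 52.03 Ω
R = R₁ + R₂ = 58.6 Ω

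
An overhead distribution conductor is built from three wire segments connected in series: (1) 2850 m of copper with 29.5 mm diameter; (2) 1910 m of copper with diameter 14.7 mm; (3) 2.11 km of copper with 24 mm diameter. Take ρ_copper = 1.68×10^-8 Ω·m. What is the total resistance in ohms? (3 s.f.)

Seg 1: A = π(d/2)² = π(1.4750e-02 m)² = 6.835e-04 m²
R_1 = (1.68×10^-8)(2850)/(6.835e-04) = 0.07005 Ω
Seg 2: A = π(d/2)² = π(7.3500e-03 m)² = 1.697e-04 m²
R_2 = (1.68×10^-8)(1910)/(1.697e-04) = 0.1891 Ω
Seg 3: A = π(d/2)² = π(1.2000e-02 m)² = 4.524e-04 m²
R_3 = (1.68×10^-8)(2110)/(4.524e-04) = 0.07836 Ω
R_total = R_1 + R_2 + R_3 = 0.337 Ω

0.337 Ω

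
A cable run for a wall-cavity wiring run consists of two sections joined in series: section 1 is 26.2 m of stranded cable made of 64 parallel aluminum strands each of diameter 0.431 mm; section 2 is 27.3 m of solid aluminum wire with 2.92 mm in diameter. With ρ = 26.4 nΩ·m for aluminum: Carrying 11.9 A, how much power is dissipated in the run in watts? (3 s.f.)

25.7 W

ρ = 26.4 nΩ·m = 2.64×10^-8 Ω·m
Section 1: A_strand = π(2.1550e-04)² = 1.459e-07 m²; R₁ = ρL/(N·A_s) = (2.64×10^-8)(26.2)/(64×1.459e-07) = 0.07408 Ω
Section 2: A = π(d/2)² = π(1.4600e-03 m)² = 6.697e-06 m²
R₂ = (2.64×10^-8)(27.3)/(6.697e-06) = 0.1076 Ω
R = R₁ + R₂ = 0.1817 Ω
P = I²R = (11.9)² × 0.1817 = 25.7 W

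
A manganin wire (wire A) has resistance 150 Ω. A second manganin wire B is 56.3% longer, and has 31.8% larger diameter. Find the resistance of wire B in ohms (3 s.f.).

135 Ω

R ∝ L/d², so R_B/R_A = (1 + 56.3/100) × (1 + 31.8/100)⁻²
= 1.563 × 0.5757 = 0.8998
R_B = 0.8998 × 150 = 135 Ω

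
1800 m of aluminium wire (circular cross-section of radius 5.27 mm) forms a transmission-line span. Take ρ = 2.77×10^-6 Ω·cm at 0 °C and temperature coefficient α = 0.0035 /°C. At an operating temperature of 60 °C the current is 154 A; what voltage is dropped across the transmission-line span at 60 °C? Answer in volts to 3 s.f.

106 V

ρ = 2.77×10^-6 Ω·cm = 2.77×10^-8 Ω·m
A = πr² = π(5.2700e-03 m)² = 8.725e-05 m²
R₍0₎ = ρL/A = (2.77×10^-8)(1800)/(8.725e-05) = 0.5715 Ω
R₍60₎ = R₍0₎(1 + αΔT) = 0.5715 × (1 + 0.0035×60) = 0.6915 Ω
V = IR = 154 × 0.6915 = 106 V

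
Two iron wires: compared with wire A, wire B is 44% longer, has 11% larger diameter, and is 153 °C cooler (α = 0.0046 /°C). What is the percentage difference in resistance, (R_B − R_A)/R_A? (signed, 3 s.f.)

-65.4%

R ∝ ρL/d² with ρ ∝ (1+αΔT), so R_B/R_A = (1 + 44/100) × (1 + 11/100)⁻² × (1 − 0.0046×153)
= 1.44 × 0.8116 × 0.2962 = 0.3462
(R_B − R_A)/R_A = 0.3462 − 1 = -65.4%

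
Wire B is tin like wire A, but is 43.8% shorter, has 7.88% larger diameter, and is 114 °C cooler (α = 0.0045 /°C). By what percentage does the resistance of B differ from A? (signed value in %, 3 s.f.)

R ∝ ρL/d² with ρ ∝ (1+αΔT), so R_B/R_A = (1 − 43.8/100) × (1 + 7.88/100)⁻² × (1 − 0.0045×114)
= 0.562 × 0.8592 × 0.487 = 0.2352
(R_B − R_A)/R_A = 0.2352 − 1 = -76.5%

-76.5%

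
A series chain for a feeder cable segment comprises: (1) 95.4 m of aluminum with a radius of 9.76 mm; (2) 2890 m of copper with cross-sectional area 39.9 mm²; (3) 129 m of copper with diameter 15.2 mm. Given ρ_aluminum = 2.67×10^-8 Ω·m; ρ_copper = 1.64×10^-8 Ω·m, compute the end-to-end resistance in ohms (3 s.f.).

1.21 Ω

Seg 1: A = πr² = π(9.7600e-03 m)² = 2.993e-04 m²
R_1 = (2.67×10^-8)(95.4)/(2.993e-04) = 0.008512 Ω
Seg 2: A = 39.9 mm² = 3.990e-05 m²
R_2 = (1.64×10^-8)(2890)/(3.990e-05) = 1.188 Ω
Seg 3: A = π(d/2)² = π(7.6000e-03 m)² = 1.815e-04 m²
R_3 = (1.64×10^-8)(129)/(1.815e-04) = 0.01166 Ω
R_total = R_1 + R_2 + R_3 = 1.21 Ω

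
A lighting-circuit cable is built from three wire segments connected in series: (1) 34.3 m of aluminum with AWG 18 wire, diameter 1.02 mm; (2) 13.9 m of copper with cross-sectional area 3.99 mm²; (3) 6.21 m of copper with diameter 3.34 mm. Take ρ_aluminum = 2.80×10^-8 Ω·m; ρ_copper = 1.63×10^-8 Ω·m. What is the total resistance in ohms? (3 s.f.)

Seg 1: A = π(1.02/2 mm)² = π(5.1000e-04 m)² = 8.171e-07 m²
R_1 = (2.80×10^-8)(34.3)/(8.171e-07) = 1.175 Ω
Seg 2: A = 3.99 mm² = 3.990e-06 m²
R_2 = (1.63×10^-8)(13.9)/(3.990e-06) = 0.05678 Ω
Seg 3: A = π(d/2)² = π(1.6700e-03 m)² = 8.762e-06 m²
R_3 = (1.63×10^-8)(6.21)/(8.762e-06) = 0.01155 Ω
R_total = R_1 + R_2 + R_3 = 1.24 Ω

1.24 Ω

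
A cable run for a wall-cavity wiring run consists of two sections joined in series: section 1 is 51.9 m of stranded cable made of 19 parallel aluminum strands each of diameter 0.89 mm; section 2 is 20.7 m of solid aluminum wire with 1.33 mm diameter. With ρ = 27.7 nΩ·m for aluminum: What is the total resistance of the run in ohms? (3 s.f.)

0.534 Ω

ρ = 27.7 nΩ·m = 2.77×10^-8 Ω·m
Section 1: A_strand = π(4.4500e-04)² = 6.221e-07 m²; R₁ = ρL/(N·A_s) = (2.77×10^-8)(51.9)/(19×6.221e-07) = 0.1216 Ω
Section 2: A = π(d/2)² = π(6.6500e-04 m)² = 1.389e-06 m²
R₂ = (2.77×10^-8)(20.7)/(1.389e-06) = 0.4127 Ω
R = R₁ + R₂ = 0.534 Ω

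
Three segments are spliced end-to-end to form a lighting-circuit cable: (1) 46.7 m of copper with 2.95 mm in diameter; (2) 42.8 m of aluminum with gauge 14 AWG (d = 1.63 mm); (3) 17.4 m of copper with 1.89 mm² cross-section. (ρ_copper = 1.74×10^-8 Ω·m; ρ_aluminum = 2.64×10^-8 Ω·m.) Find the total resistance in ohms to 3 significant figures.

0.821 Ω

Seg 1: A = π(d/2)² = π(1.4750e-03 m)² = 6.835e-06 m²
R_1 = (1.74×10^-8)(46.7)/(6.835e-06) = 0.1189 Ω
Seg 2: A = π(1.63/2 mm)² = π(8.1500e-04 m)² = 2.087e-06 m²
R_2 = (2.64×10^-8)(42.8)/(2.087e-06) = 0.5415 Ω
Seg 3: A = 1.89 mm² = 1.890e-06 m²
R_3 = (1.74×10^-8)(17.4)/(1.890e-06) = 0.1602 Ω
R_total = R_1 + R_2 + R_3 = 0.821 Ω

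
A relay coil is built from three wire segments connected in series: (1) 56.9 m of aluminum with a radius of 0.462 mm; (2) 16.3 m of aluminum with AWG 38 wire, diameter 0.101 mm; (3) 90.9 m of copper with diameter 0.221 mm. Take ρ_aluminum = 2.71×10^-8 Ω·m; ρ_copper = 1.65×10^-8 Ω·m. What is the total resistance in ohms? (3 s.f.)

Seg 1: A = πr² = π(4.6200e-04 m)² = 6.706e-07 m²
R_1 = (2.71×10^-8)(56.9)/(6.706e-07) = 2.3 Ω
Seg 2: A = π(0.101/2 mm)² = π(5.0500e-05 m)² = 8.012e-09 m²
R_2 = (2.71×10^-8)(16.3)/(8.012e-09) = 55.13 Ω
Seg 3: A = π(d/2)² = π(1.1050e-04 m)² = 3.836e-08 m²
R_3 = (1.65×10^-8)(90.9)/(3.836e-08) = 39.1 Ω
R_total = R_1 + R_2 + R_3 = 96.5 Ω

96.5 Ω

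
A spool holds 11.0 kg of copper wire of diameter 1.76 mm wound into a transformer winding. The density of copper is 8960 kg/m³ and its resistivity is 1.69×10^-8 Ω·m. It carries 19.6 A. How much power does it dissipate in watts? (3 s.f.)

1350 W

A = π(d/2)² = π(8.8000e-04 m)² = 2.4328e-06 m²
L = m/(density·A) = 11/(8960×2.4328e-06) = 504.6 m
R = ρL/A = (1.69×10^-8)(504.6)/(2.4328e-06) = 3.505 Ω
P = I²R = (19.6)² × 3.505 = 1350 W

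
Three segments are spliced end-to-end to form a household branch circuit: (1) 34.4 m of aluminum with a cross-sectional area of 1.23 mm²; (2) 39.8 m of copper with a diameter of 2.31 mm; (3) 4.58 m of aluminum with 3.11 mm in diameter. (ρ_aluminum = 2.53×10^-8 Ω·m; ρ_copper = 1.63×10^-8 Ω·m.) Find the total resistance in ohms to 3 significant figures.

Seg 1: A = 1.23 mm² = 1.230e-06 m²
R_1 = (2.53×10^-8)(34.4)/(1.230e-06) = 0.7076 Ω
Seg 2: A = π(d/2)² = π(1.1550e-03 m)² = 4.191e-06 m²
R_2 = (1.63×10^-8)(39.8)/(4.191e-06) = 0.1548 Ω
Seg 3: A = π(d/2)² = π(1.5550e-03 m)² = 7.596e-06 m²
R_3 = (2.53×10^-8)(4.58)/(7.596e-06) = 0.01525 Ω
R_total = R_1 + R_2 + R_3 = 0.878 Ω

0.878 Ω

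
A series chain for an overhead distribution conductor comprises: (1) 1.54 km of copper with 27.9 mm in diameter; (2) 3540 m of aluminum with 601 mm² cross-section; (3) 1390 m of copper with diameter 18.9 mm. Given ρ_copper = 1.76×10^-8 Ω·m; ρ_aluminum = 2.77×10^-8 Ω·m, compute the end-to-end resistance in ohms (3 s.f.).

Seg 1: A = π(d/2)² = π(1.3950e-02 m)² = 6.114e-04 m²
R_1 = (1.76×10^-8)(1540)/(6.114e-04) = 0.04433 Ω
Seg 2: A = 601 mm² = 6.010e-04 m²
R_2 = (2.77×10^-8)(3540)/(6.010e-04) = 0.1632 Ω
Seg 3: A = π(d/2)² = π(9.4500e-03 m)² = 2.806e-04 m²
R_3 = (1.76×10^-8)(1390)/(2.806e-04) = 0.0872 Ω
R_total = R_1 + R_2 + R_3 = 0.295 Ω

0.295 Ω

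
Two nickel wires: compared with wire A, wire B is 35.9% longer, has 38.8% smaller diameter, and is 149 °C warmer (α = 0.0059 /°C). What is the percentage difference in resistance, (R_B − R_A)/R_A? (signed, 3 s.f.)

R ∝ ρL/d² with ρ ∝ (1+αΔT), so R_B/R_A = (1 + 35.9/100) × (1 − 38.8/100)⁻² × (1 + 0.0059×149)
= 1.359 × 2.67 × 1.879 = 6.818
(R_B − R_A)/R_A = 6.818 − 1 = 582%

582%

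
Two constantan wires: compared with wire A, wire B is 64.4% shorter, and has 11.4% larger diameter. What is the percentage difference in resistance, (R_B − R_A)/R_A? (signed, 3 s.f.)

R ∝ L/d², so R_B/R_A = (1 − 64.4/100) × (1 + 11.4/100)⁻²
= 0.356 × 0.8058 = 0.2869
(R_B − R_A)/R_A = 0.2869 − 1 = -71.3%

-71.3%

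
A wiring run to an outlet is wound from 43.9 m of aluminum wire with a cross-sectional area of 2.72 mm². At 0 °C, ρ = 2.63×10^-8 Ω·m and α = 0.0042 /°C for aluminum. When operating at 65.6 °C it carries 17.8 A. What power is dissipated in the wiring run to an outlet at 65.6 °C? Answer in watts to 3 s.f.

A = 2.72 mm² = 2.720e-06 m²
R₍0₎ = ρL/A = (2.63×10^-8)(43.9)/(2.720e-06) = 0.4245 Ω
R₍65.6₎ = R₍0₎(1 + αΔT) = 0.4245 × (1 + 0.0042×65.6) = 0.5414 Ω
P = I²R = (17.8)² × 0.5414 = 172 W

172 W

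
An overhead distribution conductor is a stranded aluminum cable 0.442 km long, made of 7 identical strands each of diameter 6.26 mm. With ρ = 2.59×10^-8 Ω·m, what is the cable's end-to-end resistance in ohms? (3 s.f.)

0.0531 Ω

A_strand = π(3.1300e-03 m)² = 3.078e-05 m²
R_strand = ρL/A = (2.59×10^-8)(442)/(3.078e-05) = 0.3719 Ω
R_total = R_strand/N = 0.3719/7 = 0.0531 Ω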